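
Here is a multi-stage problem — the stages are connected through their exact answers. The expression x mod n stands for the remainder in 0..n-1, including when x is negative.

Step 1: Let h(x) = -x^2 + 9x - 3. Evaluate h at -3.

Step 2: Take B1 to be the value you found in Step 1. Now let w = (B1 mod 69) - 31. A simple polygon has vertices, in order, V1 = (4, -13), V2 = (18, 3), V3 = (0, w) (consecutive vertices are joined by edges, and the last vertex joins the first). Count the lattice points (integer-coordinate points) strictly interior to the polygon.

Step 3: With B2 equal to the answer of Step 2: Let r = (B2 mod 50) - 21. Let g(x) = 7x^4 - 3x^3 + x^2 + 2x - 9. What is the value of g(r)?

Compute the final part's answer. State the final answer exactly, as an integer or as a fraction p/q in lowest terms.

Step 1: -1*(-3)^2 + 9*(-3)^1 - 3 = (-9) + (-27) + (-3) = -39; answer -39
Step 2: B1 = -39; w = -1; cross terms: (4*3 - 18*-13)=246, (18*-1 - 0*3)=-18, (0*-13 - 4*-1)=4; twice the area = |232| = 232; area = 116; boundary points = 2 + 2 + 4 = 8; strictly interior points = area - boundary/2 + 1 = 113; answer 113
Step 3: B2 = 113; r = -8; 7*(-8)^4 - 3*(-8)^3 + 1*(-8)^2 + 2*(-8)^1 - 9 = (28672) + (1536) + (64) + (-16) + (-9) = 30247; answer 30247

30247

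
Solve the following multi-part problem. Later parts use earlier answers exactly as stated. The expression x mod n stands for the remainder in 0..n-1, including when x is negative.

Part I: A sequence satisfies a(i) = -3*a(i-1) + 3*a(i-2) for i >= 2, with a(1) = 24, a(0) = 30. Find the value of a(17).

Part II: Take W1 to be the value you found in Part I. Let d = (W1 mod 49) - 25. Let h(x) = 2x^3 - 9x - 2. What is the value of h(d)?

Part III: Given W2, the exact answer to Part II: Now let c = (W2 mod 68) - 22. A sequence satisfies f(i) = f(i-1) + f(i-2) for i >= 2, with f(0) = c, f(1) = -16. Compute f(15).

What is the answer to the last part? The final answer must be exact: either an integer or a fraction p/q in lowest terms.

Part I: a(2) = -3*(24) + 3*(30) = 18; iterating: a(2)=18, a(3)=18, a(4)=0, a(5)=54, a(6)=-162, a(7)=648, a(8)=-2430, a(9)=9234, a(10)=-34992, a(11)=132678, a(12)=-503010, a(13)=1907064, a(14)=-7230222, a(15)=27411858, a(16)=-103926240, a(17)=394014294; answer 394014294
Part II: W1 = 394014294; d = -23; 2*(-23)^3 - 9*(-23)^1 - 2 = (-24334) + (207) + (-2) = -24129; answer -24129
Part III: W2 = -24129; c = -11; f(2) = 1*(-16) + 1*(-11) = -27; iterating: f(2)=-27, f(3)=-43, f(4)=-70, f(5)=-113, f(6)=-183, f(7)=-296, f(8)=-479, f(9)=-775, f(10)=-1254, f(11)=-2029, f(12)=-3283, f(13)=-5312, f(14)=-8595, f(15)=-13907; answer -13907

-13907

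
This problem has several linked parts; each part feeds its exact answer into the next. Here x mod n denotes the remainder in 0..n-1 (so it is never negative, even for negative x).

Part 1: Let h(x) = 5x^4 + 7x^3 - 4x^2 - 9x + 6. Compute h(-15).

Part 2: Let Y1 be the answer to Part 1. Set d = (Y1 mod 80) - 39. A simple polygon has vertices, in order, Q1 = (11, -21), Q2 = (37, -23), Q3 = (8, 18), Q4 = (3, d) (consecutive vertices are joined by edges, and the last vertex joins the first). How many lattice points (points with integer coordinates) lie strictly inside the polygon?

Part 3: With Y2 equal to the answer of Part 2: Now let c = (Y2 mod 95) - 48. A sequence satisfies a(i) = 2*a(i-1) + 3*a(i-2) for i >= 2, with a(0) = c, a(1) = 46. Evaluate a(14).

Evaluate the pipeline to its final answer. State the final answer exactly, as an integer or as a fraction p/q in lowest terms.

98050880

Part 1: 5*(-15)^4 + 7*(-15)^3 - 4*(-15)^2 - 9*(-15)^1 + 6 = (253125) + (-23625) + (-900) + (135) + (6) = 228741; answer 228741
Part 2: Y1 = 228741; d = -18; cross terms: (11*-23 - 37*-21)=524, (37*18 - 8*-23)=850, (8*-18 - 3*18)=-198, (3*-21 - 11*-18)=135; twice the area = |1311| = 1311; area = 1311/2; boundary points = 2 + 1 + 1 + 1 = 5; strictly interior points = area - boundary/2 + 1 = 654; answer 654
Part 3: Y2 = 654; c = 36; a(2) = 2*(46) + 3*(36) = 200; iterating: a(2)=200, a(3)=538, a(4)=1676, a(5)=4966, a(6)=14960, a(7)=44818, a(8)=134516, a(9)=403486, a(10)=1210520, a(11)=3631498, a(12)=10894556, a(13)=32683606, a(14)=98050880; answer 98050880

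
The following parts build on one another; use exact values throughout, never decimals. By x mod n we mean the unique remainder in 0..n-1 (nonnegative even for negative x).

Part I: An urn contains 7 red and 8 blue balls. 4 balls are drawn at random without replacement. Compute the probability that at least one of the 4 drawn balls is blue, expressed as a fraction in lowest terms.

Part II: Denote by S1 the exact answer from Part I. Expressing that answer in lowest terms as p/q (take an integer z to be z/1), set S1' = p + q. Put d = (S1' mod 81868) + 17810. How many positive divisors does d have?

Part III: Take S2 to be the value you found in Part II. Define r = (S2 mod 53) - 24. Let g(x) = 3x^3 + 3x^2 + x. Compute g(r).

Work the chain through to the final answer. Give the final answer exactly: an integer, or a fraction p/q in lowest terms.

Part I: total draws C(15,4) = 1365; complement C(7,4) = 35; favorable 1365 - 35 = 1330; P = 38/39; answer 38/39
Part II: S1 = 38/39; threaded value p + q = 77; d = 17887; 17887 = 31 * 577; number of divisors = (1+1) * (1+1) = 4; answer 4
Part III: S2 = 4; r = -20; 3*(-20)^3 + 3*(-20)^2 + 1*(-20)^1 = (-24000) + (1200) + (-20) = -22820; answer -22820

-22820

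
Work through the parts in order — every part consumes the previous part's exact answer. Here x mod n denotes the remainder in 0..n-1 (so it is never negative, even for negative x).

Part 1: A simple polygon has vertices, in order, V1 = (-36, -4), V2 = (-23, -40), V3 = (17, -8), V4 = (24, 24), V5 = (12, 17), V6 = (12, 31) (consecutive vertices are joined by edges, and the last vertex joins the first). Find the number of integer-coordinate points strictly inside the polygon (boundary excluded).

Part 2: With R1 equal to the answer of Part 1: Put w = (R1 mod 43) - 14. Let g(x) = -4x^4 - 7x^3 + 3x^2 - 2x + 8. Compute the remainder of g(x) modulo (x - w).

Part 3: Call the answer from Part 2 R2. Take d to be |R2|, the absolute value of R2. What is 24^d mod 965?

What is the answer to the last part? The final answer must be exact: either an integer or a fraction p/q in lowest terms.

Part 1: cross terms: (-36*-40 - -23*-4)=1348, (-23*-8 - 17*-40)=864, (17*24 - 24*-8)=600, (24*17 - 12*24)=120, (12*31 - 12*17)=168, (12*-4 - -36*31)=1068; twice the area = |4168| = 4168; area = 2084; boundary points = 1 + 8 + 1 + 1 + 14 + 1 = 26; strictly interior points = area - boundary/2 + 1 = 2072; answer 2072
Part 2: R1 = 2072; w = -6; remainder = value at the root: -4*(-6)^4 - 7*(-6)^3 + 3*(-6)^2 - 2*(-6)^1 + 8 = (-5184) + (1512) + (108) + (12) + (8) = -3544; answer -3544
Part 3: R2 = -3544; d = 3544; squarings mod 965: 24^1=24, 24^2=576, 24^4=781, 24^8=81, 24^16=771, 24^32=1, 24^64=1, 24^128=1, 24^256=1, 24^512=1, 24^1024=1, 24^2048=1; 24^3544 = 24^8 * 24^16 * 24^64 * 24^128 * 24^256 * 24^1024 * 24^2048 = 691 (mod 965); answer 691

691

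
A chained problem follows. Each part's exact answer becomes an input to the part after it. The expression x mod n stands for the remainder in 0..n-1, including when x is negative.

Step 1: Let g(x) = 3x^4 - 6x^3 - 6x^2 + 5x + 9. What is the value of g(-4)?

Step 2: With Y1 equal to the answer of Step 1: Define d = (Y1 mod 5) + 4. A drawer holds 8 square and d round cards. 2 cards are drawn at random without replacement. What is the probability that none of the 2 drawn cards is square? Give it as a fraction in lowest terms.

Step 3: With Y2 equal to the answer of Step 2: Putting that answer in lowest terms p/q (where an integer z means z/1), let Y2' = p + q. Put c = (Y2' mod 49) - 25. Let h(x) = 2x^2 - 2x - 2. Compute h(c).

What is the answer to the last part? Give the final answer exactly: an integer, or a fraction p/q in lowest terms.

362

Step 1: 3*(-4)^4 - 6*(-4)^3 - 6*(-4)^2 + 5*(-4)^1 + 9 = (768) + (384) + (-96) + (-20) + (9) = 1045; answer 1045
Step 2: Y1 = 1045; d = 4; total draws C(12,2) = 66; favorable C(4,2) = 6; P = 1/11; answer 1/11
Step 3: Y2 = 1/11; threaded value p + q = 12; c = -13; 2*(-13)^2 - 2*(-13)^1 - 2 = (338) + (26) + (-2) = 362; answer 362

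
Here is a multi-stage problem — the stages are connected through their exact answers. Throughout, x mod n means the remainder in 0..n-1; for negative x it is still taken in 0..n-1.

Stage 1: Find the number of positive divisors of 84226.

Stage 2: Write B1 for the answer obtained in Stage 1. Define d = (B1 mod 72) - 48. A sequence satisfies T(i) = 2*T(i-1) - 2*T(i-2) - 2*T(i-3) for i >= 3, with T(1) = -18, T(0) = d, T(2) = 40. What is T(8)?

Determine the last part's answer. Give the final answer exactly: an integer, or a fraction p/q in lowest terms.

-4016

Stage 1: 84226 = 2 * 23 * 1831; number of divisors = (1+1) * (1+1) * (1+1) = 8; answer 8
Stage 2: B1 = 8; d = -40; T(3) = 2*(40) - 2*(-18) - 2*(-40) = 196; iterating: T(3)=196, T(4)=348, T(5)=224, T(6)=-640, T(7)=-2424, T(8)=-4016; answer -4016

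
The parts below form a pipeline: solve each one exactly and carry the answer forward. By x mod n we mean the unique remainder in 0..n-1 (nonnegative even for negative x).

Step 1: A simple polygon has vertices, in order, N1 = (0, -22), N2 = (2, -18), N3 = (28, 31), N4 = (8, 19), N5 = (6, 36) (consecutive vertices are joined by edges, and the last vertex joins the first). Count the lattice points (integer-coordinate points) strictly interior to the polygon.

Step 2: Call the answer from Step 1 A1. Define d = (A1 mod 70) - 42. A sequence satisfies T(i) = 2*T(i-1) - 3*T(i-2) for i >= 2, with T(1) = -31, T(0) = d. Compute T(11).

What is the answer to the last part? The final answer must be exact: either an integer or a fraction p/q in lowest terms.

Step 1: cross terms: (0*-18 - 2*-22)=44, (2*31 - 28*-18)=566, (28*19 - 8*31)=284, (8*36 - 6*19)=174, (6*-22 - 0*36)=-132; twice the area = |936| = 936; area = 468; boundary points = 2 + 1 + 4 + 1 + 2 = 10; strictly interior points = area - boundary/2 + 1 = 464; answer 464
Step 2: A1 = 464; d = 2; T(2) = 2*(-31) - 3*(2) = -68; iterating: T(2)=-68, T(3)=-43, T(4)=118, T(5)=365, T(6)=376, T(7)=-343, T(8)=-1814, T(9)=-2599, T(10)=244, T(11)=8285; answer 8285

8285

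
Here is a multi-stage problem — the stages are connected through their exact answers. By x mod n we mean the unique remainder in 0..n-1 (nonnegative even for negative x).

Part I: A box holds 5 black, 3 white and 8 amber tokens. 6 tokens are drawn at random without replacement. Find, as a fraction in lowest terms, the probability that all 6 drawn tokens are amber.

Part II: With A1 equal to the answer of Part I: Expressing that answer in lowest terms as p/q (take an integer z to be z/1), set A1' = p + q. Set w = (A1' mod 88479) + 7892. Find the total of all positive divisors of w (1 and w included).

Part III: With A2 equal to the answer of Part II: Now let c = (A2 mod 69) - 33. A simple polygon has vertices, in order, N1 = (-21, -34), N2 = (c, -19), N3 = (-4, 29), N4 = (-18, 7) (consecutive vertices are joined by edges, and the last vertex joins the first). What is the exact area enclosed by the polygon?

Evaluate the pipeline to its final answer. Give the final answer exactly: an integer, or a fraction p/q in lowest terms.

Part I: total draws C(16,6) = 8008; favorable C(8,6) = 28; P = 1/286; answer 1/286
Part II: A1 = 1/286; threaded value p + q = 287; w = 8179; 8179 is prime, so its only divisors are 1 and 8179; sigma = 1 + 8179 = 8180; answer 8180
Part III: A2 = 8180; c = 5; cross terms: (-21*-19 - 5*-34)=569, (5*29 - -4*-19)=69, (-4*7 - -18*29)=494, (-18*-34 - -21*7)=759; twice the area = |1891| = 1891; area = 1891/2; answer 1891/2

1891/2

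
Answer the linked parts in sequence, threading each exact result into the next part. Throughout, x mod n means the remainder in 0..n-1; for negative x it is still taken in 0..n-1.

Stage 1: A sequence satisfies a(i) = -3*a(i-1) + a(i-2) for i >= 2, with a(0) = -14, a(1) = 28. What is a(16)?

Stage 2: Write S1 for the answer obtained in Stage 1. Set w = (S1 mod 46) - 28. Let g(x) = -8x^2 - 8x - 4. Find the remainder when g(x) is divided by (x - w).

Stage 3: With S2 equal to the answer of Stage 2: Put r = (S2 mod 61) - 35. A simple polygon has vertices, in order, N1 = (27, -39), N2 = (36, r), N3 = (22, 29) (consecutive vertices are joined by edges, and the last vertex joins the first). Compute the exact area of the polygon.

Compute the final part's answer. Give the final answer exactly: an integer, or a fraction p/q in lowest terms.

Stage 1: a(2) = -3*(28) + 1*(-14) = -98; iterating: a(2)=-98, a(3)=322, a(4)=-1064, a(5)=3514, a(6)=-11606, a(7)=38332, a(8)=-126602, a(9)=418138, a(10)=-1381016, a(11)=4561186, a(12)=-15064574, a(13)=49754908, a(14)=-164329298, a(15)=542742802, a(16)=-1792557704; answer -1792557704
Stage 2: S1 = -1792557704; w = -16; remainder = value at the root: -8*(-16)^2 - 8*(-16)^1 - 4 = (-2048) + (128) + (-4) = -1924; answer -1924
Stage 3: S2 = -1924; r = -7; cross terms: (27*-7 - 36*-39)=1215, (36*29 - 22*-7)=1198, (22*-39 - 27*29)=-1641; twice the area = |772| = 772; area = 386; answer 386

386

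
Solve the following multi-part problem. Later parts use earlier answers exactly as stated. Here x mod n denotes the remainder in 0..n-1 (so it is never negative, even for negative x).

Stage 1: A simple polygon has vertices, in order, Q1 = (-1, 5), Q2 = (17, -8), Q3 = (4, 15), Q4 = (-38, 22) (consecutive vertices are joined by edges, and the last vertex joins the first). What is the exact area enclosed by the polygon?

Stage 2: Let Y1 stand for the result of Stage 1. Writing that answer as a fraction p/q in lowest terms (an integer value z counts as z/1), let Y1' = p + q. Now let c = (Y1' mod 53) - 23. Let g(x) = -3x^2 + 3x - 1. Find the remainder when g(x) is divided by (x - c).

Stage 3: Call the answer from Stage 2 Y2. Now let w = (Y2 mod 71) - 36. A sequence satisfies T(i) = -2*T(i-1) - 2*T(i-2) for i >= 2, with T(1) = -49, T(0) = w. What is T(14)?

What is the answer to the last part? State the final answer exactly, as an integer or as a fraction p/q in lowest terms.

-9216

Stage 1: cross terms: (-1*-8 - 17*5)=-77, (17*15 - 4*-8)=287, (4*22 - -38*15)=658, (-38*5 - -1*22)=-168; twice the area = |700| = 700; area = 350; answer 350
Stage 2: Y1 = 350; threaded value p + q = 351; c = 10; remainder = value at the root: -3*(10)^2 + 3*(10)^1 - 1 = (-300) + (30) + (-1) = -271; answer -271
Stage 3: Y2 = -271; w = -23; T(2) = -2*(-49) - 2*(-23) = 144; iterating: T(2)=144, T(3)=-190, T(4)=92, T(5)=196, T(6)=-576, T(7)=760, T(8)=-368, T(9)=-784, T(10)=2304, T(11)=-3040, T(12)=1472, T(13)=3136, T(14)=-9216; answer -9216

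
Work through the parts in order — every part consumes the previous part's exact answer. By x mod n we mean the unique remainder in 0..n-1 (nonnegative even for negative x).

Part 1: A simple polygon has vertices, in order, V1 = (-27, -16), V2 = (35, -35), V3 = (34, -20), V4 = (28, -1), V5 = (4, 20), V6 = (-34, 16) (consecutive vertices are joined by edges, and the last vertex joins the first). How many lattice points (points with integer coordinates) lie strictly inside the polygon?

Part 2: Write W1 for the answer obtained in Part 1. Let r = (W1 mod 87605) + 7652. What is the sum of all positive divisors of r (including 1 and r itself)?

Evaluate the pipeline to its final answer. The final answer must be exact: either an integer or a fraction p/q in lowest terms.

Part 1: cross terms: (-27*-35 - 35*-16)=1505, (35*-20 - 34*-35)=490, (34*-1 - 28*-20)=526, (28*20 - 4*-1)=564, (4*16 - -34*20)=744, (-34*-16 - -27*16)=976; twice the area = |4805| = 4805; area = 4805/2; boundary points = 1 + 1 + 1 + 3 + 2 + 1 = 9; strictly interior points = area - boundary/2 + 1 = 2399; answer 2399
Part 2: W1 = 2399; r = 10051; 10051 = 19 * 23^2; sigma = (1 + 19) * (1 + 23 + 529) = 20 * 553 = 11060; answer 11060

11060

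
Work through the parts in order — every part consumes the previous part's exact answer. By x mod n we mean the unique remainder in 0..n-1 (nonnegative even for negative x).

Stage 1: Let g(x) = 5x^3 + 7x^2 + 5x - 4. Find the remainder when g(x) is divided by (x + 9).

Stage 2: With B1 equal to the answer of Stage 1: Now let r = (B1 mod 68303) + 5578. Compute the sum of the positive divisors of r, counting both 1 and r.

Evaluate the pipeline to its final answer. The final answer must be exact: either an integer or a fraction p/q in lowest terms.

Stage 1: remainder = value at the root: 5*(-9)^3 + 7*(-9)^2 + 5*(-9)^1 - 4 = (-3645) + (567) + (-45) + (-4) = -3127; answer -3127
Stage 2: B1 = -3127; r = 70754; 70754 = 2 * 17 * 2081; sigma = (1 + 2) * (1 + 17) * (1 + 2081) = 3 * 18 * 2082 = 112428; answer 112428

112428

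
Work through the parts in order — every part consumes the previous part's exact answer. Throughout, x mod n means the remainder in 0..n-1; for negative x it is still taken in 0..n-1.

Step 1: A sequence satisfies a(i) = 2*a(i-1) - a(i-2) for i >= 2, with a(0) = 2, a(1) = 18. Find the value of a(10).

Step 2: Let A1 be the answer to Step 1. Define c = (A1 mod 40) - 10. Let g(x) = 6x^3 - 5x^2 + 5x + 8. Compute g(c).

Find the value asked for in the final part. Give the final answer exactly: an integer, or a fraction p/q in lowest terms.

Step 1: a(2) = 2*(18) - 1*(2) = 34; iterating: a(2)=34, a(3)=50, a(4)=66, a(5)=82, a(6)=98, a(7)=114, a(8)=130, a(9)=146, a(10)=162; answer 162
Step 2: A1 = 162; c = -8; 6*(-8)^3 - 5*(-8)^2 + 5*(-8)^1 + 8 = (-3072) + (-320) + (-40) + (8) = -3424; answer -3424

-3424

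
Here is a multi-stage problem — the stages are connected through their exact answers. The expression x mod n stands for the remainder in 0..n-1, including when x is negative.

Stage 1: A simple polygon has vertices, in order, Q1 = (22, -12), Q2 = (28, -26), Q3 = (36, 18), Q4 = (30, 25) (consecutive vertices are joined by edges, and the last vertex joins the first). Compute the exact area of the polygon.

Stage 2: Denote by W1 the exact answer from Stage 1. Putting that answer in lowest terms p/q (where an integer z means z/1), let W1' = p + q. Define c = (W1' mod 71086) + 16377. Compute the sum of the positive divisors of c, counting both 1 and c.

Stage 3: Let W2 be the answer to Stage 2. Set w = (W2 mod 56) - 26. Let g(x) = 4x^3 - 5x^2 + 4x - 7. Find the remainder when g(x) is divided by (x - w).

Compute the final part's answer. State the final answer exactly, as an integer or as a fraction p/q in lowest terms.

Stage 1: cross terms: (22*-26 - 28*-12)=-236, (28*18 - 36*-26)=1440, (36*25 - 30*18)=360, (30*-12 - 22*25)=-910; twice the area = |654| = 654; area = 327; answer 327
Stage 2: W1 = 327; threaded value p + q = 328; c = 16705; 16705 = 5 * 13 * 257; sigma = (1 + 5) * (1 + 13) * (1 + 257) = 6 * 14 * 258 = 21672; answer 21672
Stage 3: W2 = 21672; w = -26; remainder = value at the root: 4*(-26)^3 - 5*(-26)^2 + 4*(-26)^1 - 7 = (-70304) + (-3380) + (-104) + (-7) = -73795; answer -73795

-73795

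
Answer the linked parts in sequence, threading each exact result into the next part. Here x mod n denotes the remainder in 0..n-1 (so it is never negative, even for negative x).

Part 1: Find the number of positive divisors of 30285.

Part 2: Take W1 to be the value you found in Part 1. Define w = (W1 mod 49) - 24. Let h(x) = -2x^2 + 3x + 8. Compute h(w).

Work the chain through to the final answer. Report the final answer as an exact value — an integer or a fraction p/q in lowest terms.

-316

Part 1: 30285 = 3^2 * 5 * 673; number of divisors = (2+1) * (1+1) * (1+1) = 12; answer 12
Part 2: W1 = 12; w = -12; -2*(-12)^2 + 3*(-12)^1 + 8 = (-288) + (-36) + (8) = -316; answer -316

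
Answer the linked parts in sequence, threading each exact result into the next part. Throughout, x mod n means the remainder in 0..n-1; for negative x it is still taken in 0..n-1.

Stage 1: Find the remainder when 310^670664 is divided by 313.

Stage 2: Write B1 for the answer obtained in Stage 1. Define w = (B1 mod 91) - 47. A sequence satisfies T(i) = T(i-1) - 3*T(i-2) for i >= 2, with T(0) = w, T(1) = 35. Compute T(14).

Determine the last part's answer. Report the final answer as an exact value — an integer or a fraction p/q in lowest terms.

26927

Stage 1: squarings mod 313: 310^1=310, 310^2=9, 310^4=81, 310^8=301, 310^16=144, 310^32=78, 310^64=137, 310^128=302, 310^256=121, 310^512=243, 310^1024=205, 310^2048=83, 310^4096=3, 310^8192=9, 310^16384=81, 310^32768=301, 310^65536=144, 310^131072=78, 310^262144=137, 310^524288=302; 310^670664 = 310^8 * 310^64 * 310^128 * 310^256 * 310^512 * 310^2048 * 310^4096 * 310^8192 * 310^131072 * 310^524288 = 83 (mod 313); answer 83
Stage 2: B1 = 83; w = 36; T(2) = 1*(35) - 3*(36) = -73; iterating: T(2)=-73, T(3)=-178, T(4)=41, T(5)=575, T(6)=452, T(7)=-1273, T(8)=-2629, T(9)=1190, T(10)=9077, T(11)=5507, T(12)=-21724, T(13)=-38245, T(14)=26927; answer 26927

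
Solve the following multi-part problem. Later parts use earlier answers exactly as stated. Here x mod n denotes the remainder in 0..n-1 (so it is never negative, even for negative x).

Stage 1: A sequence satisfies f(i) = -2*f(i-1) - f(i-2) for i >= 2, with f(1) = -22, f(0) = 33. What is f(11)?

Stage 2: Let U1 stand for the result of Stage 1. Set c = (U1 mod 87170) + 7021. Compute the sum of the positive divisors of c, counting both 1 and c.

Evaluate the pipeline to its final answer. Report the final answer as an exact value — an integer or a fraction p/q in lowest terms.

Stage 1: f(2) = -2*(-22) - 1*(33) = 11; iterating: f(2)=11, f(3)=0, f(4)=-11, f(5)=22, f(6)=-33, f(7)=44, f(8)=-55, f(9)=66, f(10)=-77, f(11)=88; answer 88
Stage 2: U1 = 88; c = 7109; 7109 is prime, so its only divisors are 1 and 7109; sigma = 1 + 7109 = 7110; answer 7110

7110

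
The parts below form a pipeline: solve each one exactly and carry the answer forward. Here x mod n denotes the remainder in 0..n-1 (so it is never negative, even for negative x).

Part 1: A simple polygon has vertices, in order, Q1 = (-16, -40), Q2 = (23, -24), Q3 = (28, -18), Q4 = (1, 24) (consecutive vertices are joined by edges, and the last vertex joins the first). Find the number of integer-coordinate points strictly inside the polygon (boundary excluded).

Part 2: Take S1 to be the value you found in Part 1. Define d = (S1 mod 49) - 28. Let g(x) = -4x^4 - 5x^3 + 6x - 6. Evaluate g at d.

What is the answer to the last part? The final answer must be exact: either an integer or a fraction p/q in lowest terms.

Part 1: cross terms: (-16*-24 - 23*-40)=1304, (23*-18 - 28*-24)=258, (28*24 - 1*-18)=690, (1*-40 - -16*24)=344; twice the area = |2596| = 2596; area = 1298; boundary points = 1 + 1 + 3 + 1 = 6; strictly interior points = area - boundary/2 + 1 = 1296; answer 1296
Part 2: S1 = 1296; d = -6; -4*(-6)^4 - 5*(-6)^3 + 6*(-6)^1 - 6 = (-5184) + (1080) + (-36) + (-6) = -4146; answer -4146

-4146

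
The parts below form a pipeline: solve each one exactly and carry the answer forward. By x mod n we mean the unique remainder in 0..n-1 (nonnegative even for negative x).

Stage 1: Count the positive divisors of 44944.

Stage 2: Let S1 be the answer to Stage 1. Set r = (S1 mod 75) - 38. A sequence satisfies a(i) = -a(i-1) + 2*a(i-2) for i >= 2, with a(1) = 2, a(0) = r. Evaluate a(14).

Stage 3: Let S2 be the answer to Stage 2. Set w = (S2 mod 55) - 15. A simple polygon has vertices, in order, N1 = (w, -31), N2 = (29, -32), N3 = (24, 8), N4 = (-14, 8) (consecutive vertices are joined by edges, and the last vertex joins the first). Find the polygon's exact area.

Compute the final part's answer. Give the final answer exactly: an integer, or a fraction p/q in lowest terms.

Stage 1: 44944 = 2^4 * 53^2; number of divisors = (4+1) * (2+1) = 15; answer 15
Stage 2: S1 = 15; r = -23; a(2) = -1*(2) + 2*(-23) = -48; iterating: a(2)=-48, a(3)=52, a(4)=-148, a(5)=252, a(6)=-548, a(7)=1052, a(8)=-2148, a(9)=4252, a(10)=-8548, a(11)=17052, a(12)=-34148, a(13)=68252, a(14)=-136548; answer -136548
Stage 3: S2 = -136548; w = 2; cross terms: (2*-32 - 29*-31)=835, (29*8 - 24*-32)=1000, (24*8 - -14*8)=304, (-14*-31 - 2*8)=418; twice the area = |2557| = 2557; area = 2557/2; answer 2557/2

2557/2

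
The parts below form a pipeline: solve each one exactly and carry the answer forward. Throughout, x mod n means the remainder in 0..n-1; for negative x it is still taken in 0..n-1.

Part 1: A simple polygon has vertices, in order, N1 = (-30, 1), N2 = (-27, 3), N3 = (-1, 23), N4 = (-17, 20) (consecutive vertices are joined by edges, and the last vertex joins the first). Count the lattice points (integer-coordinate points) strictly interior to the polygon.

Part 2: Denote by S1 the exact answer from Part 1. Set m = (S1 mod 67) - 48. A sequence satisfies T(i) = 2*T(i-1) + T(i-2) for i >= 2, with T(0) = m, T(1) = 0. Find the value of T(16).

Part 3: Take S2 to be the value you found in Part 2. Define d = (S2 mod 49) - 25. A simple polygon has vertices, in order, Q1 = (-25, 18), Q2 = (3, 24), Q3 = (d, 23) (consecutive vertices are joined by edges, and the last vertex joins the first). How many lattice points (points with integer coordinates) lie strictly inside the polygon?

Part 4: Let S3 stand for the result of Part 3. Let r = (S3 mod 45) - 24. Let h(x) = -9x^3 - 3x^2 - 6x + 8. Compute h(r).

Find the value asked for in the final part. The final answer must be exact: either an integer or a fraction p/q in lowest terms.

Part 1: cross terms: (-30*3 - -27*1)=-63, (-27*23 - -1*3)=-618, (-1*20 - -17*23)=371, (-17*1 - -30*20)=583; twice the area = |273| = 273; area = 273/2; boundary points = 1 + 2 + 1 + 1 = 5; strictly interior points = area - boundary/2 + 1 = 135; answer 135
Part 2: S1 = 135; m = -47; T(2) = 2*(0) + 1*(-47) = -47; iterating: T(2)=-47, T(3)=-94, T(4)=-235, T(5)=-564, T(6)=-1363, T(7)=-3290, T(8)=-7943, T(9)=-19176, T(10)=-46295, T(11)=-111766, T(12)=-269827, T(13)=-651420, T(14)=-1572667, T(15)=-3796754, T(16)=-9166175; answer -9166175
Part 3: S2 = -9166175; d = -15; cross terms: (-25*24 - 3*18)=-654, (3*23 - -15*24)=429, (-15*18 - -25*23)=305; twice the area = |80| = 80; area = 40; boundary points = 2 + 1 + 5 = 8; strictly interior points = area - boundary/2 + 1 = 37; answer 37
Part 4: S3 = 37; r = 13; -9*(13)^3 - 3*(13)^2 - 6*(13)^1 + 8 = (-19773) + (-507) + (-78) + (8) = -20350; answer -20350

-20350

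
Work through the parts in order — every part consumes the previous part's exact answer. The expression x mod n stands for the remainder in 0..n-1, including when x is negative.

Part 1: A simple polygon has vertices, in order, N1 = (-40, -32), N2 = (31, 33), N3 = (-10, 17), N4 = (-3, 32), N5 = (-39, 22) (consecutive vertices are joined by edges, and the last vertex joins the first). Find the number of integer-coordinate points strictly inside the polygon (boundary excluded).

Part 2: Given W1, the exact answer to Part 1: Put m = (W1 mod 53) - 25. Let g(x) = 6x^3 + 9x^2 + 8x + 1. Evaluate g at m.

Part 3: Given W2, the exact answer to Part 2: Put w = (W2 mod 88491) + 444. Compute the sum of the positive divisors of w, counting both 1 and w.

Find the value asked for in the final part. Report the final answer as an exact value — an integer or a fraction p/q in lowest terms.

Part 1: cross terms: (-40*33 - 31*-32)=-328, (31*17 - -10*33)=857, (-10*32 - -3*17)=-269, (-3*22 - -39*32)=1182, (-39*-32 - -40*22)=2128; twice the area = |3570| = 3570; area = 1785; boundary points = 1 + 1 + 1 + 2 + 1 = 6; strictly interior points = area - boundary/2 + 1 = 1783; answer 1783
Part 2: W1 = 1783; m = 9; 6*(9)^3 + 9*(9)^2 + 8*(9)^1 + 1 = (4374) + (729) + (72) + (1) = 5176; answer 5176
Part 3: W2 = 5176; w = 5620; 5620 = 2^2 * 5 * 281; sigma = (1 + 2 + 4) * (1 + 5) * (1 + 281) = 7 * 6 * 282 = 11844; answer 11844

11844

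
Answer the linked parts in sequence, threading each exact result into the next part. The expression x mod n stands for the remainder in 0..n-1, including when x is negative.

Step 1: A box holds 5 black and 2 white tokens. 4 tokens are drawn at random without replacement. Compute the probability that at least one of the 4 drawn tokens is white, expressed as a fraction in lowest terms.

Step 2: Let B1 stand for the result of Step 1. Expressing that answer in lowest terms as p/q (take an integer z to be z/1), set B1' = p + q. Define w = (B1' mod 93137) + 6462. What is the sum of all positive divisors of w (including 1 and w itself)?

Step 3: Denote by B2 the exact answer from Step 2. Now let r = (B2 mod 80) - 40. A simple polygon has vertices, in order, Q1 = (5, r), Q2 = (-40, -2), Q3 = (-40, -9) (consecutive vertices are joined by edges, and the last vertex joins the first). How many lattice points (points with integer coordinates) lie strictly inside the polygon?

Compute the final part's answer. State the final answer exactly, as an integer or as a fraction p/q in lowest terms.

153

Step 1: total draws C(7,4) = 35; complement C(5,4) = 5; favorable 35 - 5 = 30; P = 6/7; answer 6/7
Step 2: B1 = 6/7; threaded value p + q = 13; w = 6475; 6475 = 5^2 * 7 * 37; sigma = (1 + 5 + 25) * (1 + 7) * (1 + 37) = 31 * 8 * 38 = 9424; answer 9424
Step 3: B2 = 9424; r = 24; cross terms: (5*-2 - -40*24)=950, (-40*-9 - -40*-2)=280, (-40*24 - 5*-9)=-915; twice the area = |315| = 315; area = 315/2; boundary points = 1 + 7 + 3 = 11; strictly interior points = area - boundary/2 + 1 = 153; answer 153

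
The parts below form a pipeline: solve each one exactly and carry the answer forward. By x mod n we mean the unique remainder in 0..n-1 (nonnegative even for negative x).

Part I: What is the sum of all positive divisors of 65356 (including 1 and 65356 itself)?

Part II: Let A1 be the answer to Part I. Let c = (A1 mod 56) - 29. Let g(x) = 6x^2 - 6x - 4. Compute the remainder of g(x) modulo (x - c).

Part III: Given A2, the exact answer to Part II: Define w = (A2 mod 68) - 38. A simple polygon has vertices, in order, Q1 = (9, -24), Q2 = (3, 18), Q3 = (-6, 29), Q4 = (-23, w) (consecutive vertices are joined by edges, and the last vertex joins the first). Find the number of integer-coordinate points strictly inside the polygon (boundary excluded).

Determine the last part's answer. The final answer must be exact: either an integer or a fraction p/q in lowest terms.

1045

Part I: 65356 = 2^2 * 16339; sigma = (1 + 2 + 4) * (1 + 16339) = 7 * 16340 = 114380; answer 114380
Part II: A1 = 114380; c = -1; remainder = value at the root: 6*(-1)^2 - 6*(-1)^1 - 4 = (6) + (6) + (-4) = 8; answer 8
Part III: A2 = 8; w = -30; cross terms: (9*18 - 3*-24)=234, (3*29 - -6*18)=195, (-6*-30 - -23*29)=847, (-23*-24 - 9*-30)=822; twice the area = |2098| = 2098; area = 1049; boundary points = 6 + 1 + 1 + 2 = 10; strictly interior points = area - boundary/2 + 1 = 1045; answer 1045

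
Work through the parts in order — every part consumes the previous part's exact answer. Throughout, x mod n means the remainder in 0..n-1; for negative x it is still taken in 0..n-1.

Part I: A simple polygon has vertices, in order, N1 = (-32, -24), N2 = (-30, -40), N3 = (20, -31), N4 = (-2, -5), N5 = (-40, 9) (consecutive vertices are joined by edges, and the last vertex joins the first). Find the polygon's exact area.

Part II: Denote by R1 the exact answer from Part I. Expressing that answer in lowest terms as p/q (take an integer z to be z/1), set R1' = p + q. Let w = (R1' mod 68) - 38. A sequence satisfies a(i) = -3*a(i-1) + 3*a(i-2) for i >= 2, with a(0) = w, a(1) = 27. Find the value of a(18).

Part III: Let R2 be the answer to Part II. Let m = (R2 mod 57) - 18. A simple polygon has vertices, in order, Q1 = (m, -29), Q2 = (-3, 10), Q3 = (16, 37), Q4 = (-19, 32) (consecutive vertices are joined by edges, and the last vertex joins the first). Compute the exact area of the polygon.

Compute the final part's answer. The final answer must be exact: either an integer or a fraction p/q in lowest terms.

440

Part I: cross terms: (-32*-40 - -30*-24)=560, (-30*-31 - 20*-40)=1730, (20*-5 - -2*-31)=-162, (-2*9 - -40*-5)=-218, (-40*-24 - -32*9)=1248; twice the area = |3158| = 3158; area = 1579; answer 1579
Part II: R1 = 1579; threaded value p + q = 1580; w = -22; a(2) = -3*(27) + 3*(-22) = -147; iterating: a(2)=-147, a(3)=522, a(4)=-2007, a(5)=7587, a(6)=-28782, a(7)=109107, a(8)=-413667, a(9)=1568322, a(10)=-5945967, a(11)=22542867, a(12)=-85466502, a(13)=324028107, a(14)=-1228483827, a(15)=4657535802, a(16)=-17658058887, a(17)=66946784067, a(18)=-253814528862; answer -253814528862
Part III: R2 = -253814528862; m = 24; cross terms: (24*10 - -3*-29)=153, (-3*37 - 16*10)=-271, (16*32 - -19*37)=1215, (-19*-29 - 24*32)=-217; twice the area = |880| = 880; area = 440; answer 440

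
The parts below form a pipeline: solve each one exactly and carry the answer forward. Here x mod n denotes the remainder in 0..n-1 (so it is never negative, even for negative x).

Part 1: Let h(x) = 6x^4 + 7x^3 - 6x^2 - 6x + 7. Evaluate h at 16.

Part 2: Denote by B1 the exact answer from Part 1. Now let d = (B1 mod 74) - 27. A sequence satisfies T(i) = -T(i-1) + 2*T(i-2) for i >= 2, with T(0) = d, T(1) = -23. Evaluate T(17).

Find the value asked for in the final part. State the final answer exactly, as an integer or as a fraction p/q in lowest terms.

-567993

Part 1: 6*(16)^4 + 7*(16)^3 - 6*(16)^2 - 6*(16)^1 + 7 = (393216) + (28672) + (-1536) + (-96) + (7) = 420263; answer 420263
Part 2: B1 = 420263; d = -10; T(2) = -1*(-23) + 2*(-10) = 3; iterating: T(2)=3, T(3)=-49, T(4)=55, T(5)=-153, T(6)=263, T(7)=-569, T(8)=1095, T(9)=-2233, T(10)=4423, T(11)=-8889, T(12)=17735, T(13)=-35513, T(14)=70983, T(15)=-142009, T(16)=283975, T(17)=-567993; answer -567993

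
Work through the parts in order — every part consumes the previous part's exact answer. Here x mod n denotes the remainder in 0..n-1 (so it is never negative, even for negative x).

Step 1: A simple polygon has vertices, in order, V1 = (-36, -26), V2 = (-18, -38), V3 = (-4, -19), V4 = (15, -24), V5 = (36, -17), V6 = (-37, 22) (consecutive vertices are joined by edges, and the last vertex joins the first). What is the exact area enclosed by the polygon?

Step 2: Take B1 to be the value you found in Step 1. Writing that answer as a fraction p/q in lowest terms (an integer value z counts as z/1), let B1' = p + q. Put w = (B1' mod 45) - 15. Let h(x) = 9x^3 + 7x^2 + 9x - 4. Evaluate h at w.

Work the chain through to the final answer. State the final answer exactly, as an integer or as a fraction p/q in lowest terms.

Step 1: cross terms: (-36*-38 - -18*-26)=900, (-18*-19 - -4*-38)=190, (-4*-24 - 15*-19)=381, (15*-17 - 36*-24)=609, (36*22 - -37*-17)=163, (-37*-26 - -36*22)=1754; twice the area = |3997| = 3997; area = 3997/2; answer 3997/2
Step 2: B1 = 3997/2; threaded value p + q = 3999; w = 24; 9*(24)^3 + 7*(24)^2 + 9*(24)^1 - 4 = (124416) + (4032) + (216) + (-4) = 128660; answer 128660

128660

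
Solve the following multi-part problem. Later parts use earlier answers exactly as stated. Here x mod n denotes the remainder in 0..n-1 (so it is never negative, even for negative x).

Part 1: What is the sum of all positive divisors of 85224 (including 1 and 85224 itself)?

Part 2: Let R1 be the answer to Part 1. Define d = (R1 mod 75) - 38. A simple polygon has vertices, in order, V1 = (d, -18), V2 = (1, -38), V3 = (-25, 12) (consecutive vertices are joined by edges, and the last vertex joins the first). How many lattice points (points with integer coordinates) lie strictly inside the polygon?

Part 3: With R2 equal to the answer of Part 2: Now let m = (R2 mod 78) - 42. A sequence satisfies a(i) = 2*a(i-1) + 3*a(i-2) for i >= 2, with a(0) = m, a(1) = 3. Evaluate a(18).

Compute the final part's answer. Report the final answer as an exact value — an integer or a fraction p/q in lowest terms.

-2033957586

Part 1: 85224 = 2^3 * 3 * 53 * 67; sigma = (1 + 2 + 4 + 8) * (1 + 3) * (1 + 53) * (1 + 67) = 15 * 4 * 54 * 68 = 220320; answer 220320
Part 2: R1 = 220320; d = 7; cross terms: (7*-38 - 1*-18)=-248, (1*12 - -25*-38)=-938, (-25*-18 - 7*12)=366; twice the area = |-820| = 820; area = 410; boundary points = 2 + 2 + 2 = 6; strictly interior points = area - boundary/2 + 1 = 408; answer 408
Part 3: R2 = 408; m = -24; a(2) = 2*(3) + 3*(-24) = -66; iterating: a(2)=-66, a(3)=-123, a(4)=-444, a(5)=-1257, a(6)=-3846, a(7)=-11463, a(8)=-34464, a(9)=-103317, a(10)=-310026, a(11)=-930003, a(12)=-2790084, a(13)=-8370177, a(14)=-25110606, a(15)=-75331743, a(16)=-225995304, a(17)=-677985837, a(18)=-2033957586; answer -2033957586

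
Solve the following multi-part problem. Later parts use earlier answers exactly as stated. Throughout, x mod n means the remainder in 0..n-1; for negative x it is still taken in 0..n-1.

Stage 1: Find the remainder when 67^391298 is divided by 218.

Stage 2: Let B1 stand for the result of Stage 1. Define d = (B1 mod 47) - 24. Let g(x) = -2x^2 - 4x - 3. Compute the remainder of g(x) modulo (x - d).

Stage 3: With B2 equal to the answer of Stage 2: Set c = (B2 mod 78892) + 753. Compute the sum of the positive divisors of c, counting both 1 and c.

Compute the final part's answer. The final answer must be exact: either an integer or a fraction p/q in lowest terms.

Stage 1: squarings mod 218: 67^1=67, 67^2=129, 67^4=73, 67^8=97, 67^16=35, 67^32=135, 67^64=131, 67^128=157, 67^256=15, 67^512=7, 67^1024=49, 67^2048=3, 67^4096=9, 67^8192=81, 67^16384=21, 67^32768=5, 67^65536=25, 67^131072=189, 67^262144=187; 67^391298 = 67^2 * 67^128 * 67^2048 * 67^4096 * 67^8192 * 67^16384 * 67^32768 * 67^65536 * 67^262144 = 29 (mod 218); answer 29
Stage 2: B1 = 29; d = 5; remainder = value at the root: -2*(5)^2 - 4*(5)^1 - 3 = (-50) + (-20) + (-3) = -73; answer -73
Stage 3: B2 = -73; c = 79572; 79572 = 2^2 * 3 * 19 * 349; sigma = (1 + 2 + 4) * (1 + 3) * (1 + 19) * (1 + 349) = 7 * 4 * 20 * 350 = 196000; answer 196000

196000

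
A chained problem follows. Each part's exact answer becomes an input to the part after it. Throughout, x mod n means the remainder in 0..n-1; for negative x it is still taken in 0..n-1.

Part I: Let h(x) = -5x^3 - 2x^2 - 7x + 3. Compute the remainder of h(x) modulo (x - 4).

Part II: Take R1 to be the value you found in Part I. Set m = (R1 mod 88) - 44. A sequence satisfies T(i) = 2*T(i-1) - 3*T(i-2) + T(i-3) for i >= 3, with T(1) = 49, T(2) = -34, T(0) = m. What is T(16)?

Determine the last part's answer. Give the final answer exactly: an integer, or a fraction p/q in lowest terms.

Part I: remainder = value at the root: -5*(4)^3 - 2*(4)^2 - 7*(4)^1 + 3 = (-320) + (-32) + (-28) + (3) = -377; answer -377
Part II: R1 = -377; m = 19; T(3) = 2*(-34) - 3*(49) + 1*(19) = -196; iterating: T(3)=-196, T(4)=-241, T(5)=72, T(6)=671, T(7)=885, T(8)=-171, T(9)=-2326, T(10)=-3254, T(11)=299, T(12)=8034, T(13)=11917, T(14)=31, T(15)=-27655, T(16)=-43486; answer -43486

-43486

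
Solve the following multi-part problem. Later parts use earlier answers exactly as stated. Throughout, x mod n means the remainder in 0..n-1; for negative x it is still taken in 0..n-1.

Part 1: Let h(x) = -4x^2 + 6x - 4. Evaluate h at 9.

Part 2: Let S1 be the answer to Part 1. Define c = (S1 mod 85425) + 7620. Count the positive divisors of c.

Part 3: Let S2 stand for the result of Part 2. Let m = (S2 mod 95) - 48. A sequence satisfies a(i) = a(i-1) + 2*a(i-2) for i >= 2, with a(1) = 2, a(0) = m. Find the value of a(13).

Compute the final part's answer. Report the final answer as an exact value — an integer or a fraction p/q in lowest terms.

Part 1: -4*(9)^2 + 6*(9)^1 - 4 = (-324) + (54) + (-4) = -274; answer -274
Part 2: S1 = -274; c = 92771; 92771 = 7 * 29 * 457; number of divisors = (1+1) * (1+1) * (1+1) = 8; answer 8
Part 3: S2 = 8; m = -40; a(2) = 1*(2) + 2*(-40) = -78; iterating: a(2)=-78, a(3)=-74, a(4)=-230, a(5)=-378, a(6)=-838, a(7)=-1594, a(8)=-3270, a(9)=-6458, a(10)=-12998, a(11)=-25914, a(12)=-51910, a(13)=-103738; answer -103738

-103738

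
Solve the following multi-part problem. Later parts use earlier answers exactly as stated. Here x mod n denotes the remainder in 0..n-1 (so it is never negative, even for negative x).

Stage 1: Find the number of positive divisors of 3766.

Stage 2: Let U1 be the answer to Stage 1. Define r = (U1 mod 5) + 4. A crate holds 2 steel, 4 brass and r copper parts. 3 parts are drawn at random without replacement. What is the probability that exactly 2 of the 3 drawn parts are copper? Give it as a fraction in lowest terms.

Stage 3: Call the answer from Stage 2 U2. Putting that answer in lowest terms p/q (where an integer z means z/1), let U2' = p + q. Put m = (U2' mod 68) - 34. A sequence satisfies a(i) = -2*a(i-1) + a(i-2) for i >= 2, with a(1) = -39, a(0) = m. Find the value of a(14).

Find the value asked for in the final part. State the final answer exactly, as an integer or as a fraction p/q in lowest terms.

Stage 1: 3766 = 2 * 7 * 269; number of divisors = (1+1) * (1+1) * (1+1) = 8; answer 8
Stage 2: U1 = 8; r = 7; total draws C(13,3) = 286; favorable C(7,2)*C(6,1) = 126; P = 63/143; answer 63/143
Stage 3: U2 = 63/143; threaded value p + q = 206; m = -32; a(2) = -2*(-39) + 1*(-32) = 46; iterating: a(2)=46, a(3)=-131, a(4)=308, a(5)=-747, a(6)=1802, a(7)=-4351, a(8)=10504, a(9)=-25359, a(10)=61222, a(11)=-147803, a(12)=356828, a(13)=-861459, a(14)=2079746; answer 2079746

2079746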